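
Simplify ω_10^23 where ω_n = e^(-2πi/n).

Since ω_10^10 = 1, powers reduce modulo 10.
23 mod 10 = 3
So ω_10^23 = ω_10^3 = e^(-2πi·3/10)

ω_10^23 = ω_10^3 = -0.3090-0.9511i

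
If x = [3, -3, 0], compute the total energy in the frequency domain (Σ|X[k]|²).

Parseval: Σ|x[n]|² = (1/N)Σ|X[k]|², so Σ|X[k]|² = N·Σ|x[n]|² = 3·18.0000

Σ|X[k]|² = N·Σ|x[n]|² = 3·18.0000 = 54.0000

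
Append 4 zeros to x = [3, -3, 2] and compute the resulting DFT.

Original 3-point DFT: [2, 3.5000+4.3301i, 3.5000-4.3301i]
Zero-padded 7-point DFT provides frequency interpolation.

DFT_7([x, 0, ...]) = [2, 0.6845+0.3956i, 1.8656+3.7926i, 6.9499+2.8653i, 6.9499-2.8653i, 1.8656-3.7926i, 0.6845-0.3956i]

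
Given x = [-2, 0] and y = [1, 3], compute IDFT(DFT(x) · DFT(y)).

(x ⊛ y)[n] = Σ(m=0 to 1) x[m] · y[(n-m) mod 2]

Computing each output sample:
(x ⊛ y)[0] = -2
(x ⊛ y)[1] = -6

x ⊛ y = [-2, -6]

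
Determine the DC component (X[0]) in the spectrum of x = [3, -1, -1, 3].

X[0] = Σ(n=0 to 3) x[n] · ω_4^0 = Σ x[n]
= (3) + (-1) + (-1) + (3)

X[0] = 4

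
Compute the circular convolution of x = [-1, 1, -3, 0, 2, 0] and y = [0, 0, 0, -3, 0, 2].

(x ⊛ y)[n] = Σ(m=0 to 5) x[m] · y[(n-m) mod 6]

Computing each output sample:
(x ⊛ y)[0] = 2
(x ⊛ y)[1] = -12
(x ⊛ y)[2] = 0
(x ⊛ y)[3] = 7
(x ⊛ y)[4] = -3
(x ⊛ y)[5] = 7

x ⊛ y = [2, -12, 0, 7, -3, 7]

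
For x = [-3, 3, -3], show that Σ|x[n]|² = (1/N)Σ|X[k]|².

Time domain:
Σ|x[n]|² = |-3|² + |3|² + |-3|² = 27.0000

Frequency domain:
(1/3)Σ|X[k]|² = (1/3)(|-3|² + |-3.0000-5.1962i|² + |-3.0000+5.1962i|²) = (1/3)·81.0000 = 27.0000

Both sides agree, confirming Parseval's theorem.

Σ|x[n]|² = (1/N)Σ|X[k]|² = 27.0000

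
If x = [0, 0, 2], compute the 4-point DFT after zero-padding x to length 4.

Original 3-point DFT: [2, -1.0000+1.7321i, -1.0000-1.7321i]
Zero-padded 4-point DFT provides frequency interpolation.

DFT_4([x, 0, ...]) = [2, -2, 2, -2]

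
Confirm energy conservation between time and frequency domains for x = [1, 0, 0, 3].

Time domain:
Σ|x[n]|² = |1|² + |0|² + |0|² + |3|² = 10.0000

Frequency domain:
(1/4)Σ|X[k]|² = (1/4)(|4|² + |1+3i|² + |-2|² + |1-3i|²) = (1/4)·40.0000 = 10.0000

Both sides agree, confirming Parseval's theorem.

Σ|x[n]|² = (1/N)Σ|X[k]|² = 10.0000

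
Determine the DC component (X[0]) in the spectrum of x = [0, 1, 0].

X[0] = Σ(n=0 to 2) x[n] · ω_3^0 = Σ x[n]
= (0) + (1) + (0)

X[0] = 1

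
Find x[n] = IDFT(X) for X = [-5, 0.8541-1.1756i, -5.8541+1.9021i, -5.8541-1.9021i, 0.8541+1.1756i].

x[n] = (1/5) Σ(k=0 to 4) X[k] · e^(2πikn/5)

Computing each x[n]:
x[0] = -3
x[1] = 1
x[2] = -1
x[3] = -3
x[4] = 1

x = [-3, 1, -1, -3, 1]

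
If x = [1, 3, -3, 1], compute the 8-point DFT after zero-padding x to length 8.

Original 4-point DFT: [2, 4-2i, -6, 4+2i]
Zero-padded 8-point DFT provides frequency interpolation.

DFT_8([x, 0, ...]) = [2, 2.4142+0.1716i, 4-2i, -0.4142-5.8284i, -6, -0.4142+5.8284i, 4+2i, 2.4142-0.1716i]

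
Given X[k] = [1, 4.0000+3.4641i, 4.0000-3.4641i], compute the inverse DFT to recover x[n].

x[n] = (1/3) Σ(k=0 to 2) X[k] · e^(2πikn/3)

Computing each x[n]:
x[0] = 3
x[1] = -3
x[2] = 1

x = [3, -3, 1]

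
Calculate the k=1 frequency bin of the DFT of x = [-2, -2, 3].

X[1] = Σ(n=0 to 2) x[n] · ω_3^(1n) where ω_3 = e^(-2πi/3)
= (-2)·ω_3^0 + (-2)·ω_3^1 + (3)·ω_3^2

X[1] = -2.5000+4.3301i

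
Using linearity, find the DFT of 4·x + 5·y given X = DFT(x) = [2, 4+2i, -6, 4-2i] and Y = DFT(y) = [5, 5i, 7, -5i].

By linearity: DFT(4x + 5y) = 4·DFT(x) + 5·DFT(y)
= 4·[2, 4+2i, -6, 4-2i] + 5·[5, 5i, 7, -5i]

Computing element-wise:
Z[0] = 4·(2) + 5·(5) = 33
Z[1] = 4·(4+2i) + 5·(5i) = 16+33i
Z[2] = 4·(-6) + 5·(7) = 11
Z[3] = 4·(4-2i) + 5·(-5i) = 16-33i

DFT(4x + 5y) = 4·X + 5·Y = [33, 16+33i, 11, 16-33i]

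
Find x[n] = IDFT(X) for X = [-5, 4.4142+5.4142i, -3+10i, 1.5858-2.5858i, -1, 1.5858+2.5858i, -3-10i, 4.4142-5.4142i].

x[n] = (1/8) Σ(k=0 to 7) X[k] · e^(2πikn/8)

Computing each x[n]:
x[0] = 0
x[1] = -3
x[2] = -2
x[3] = 1
x[4] = -3
x[5] = -3
x[6] = 2
x[7] = 3

x = [0, -3, -2, 1, -3, -3, 2, 3]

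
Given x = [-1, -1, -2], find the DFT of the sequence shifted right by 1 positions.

Time shift by 1: X_shifted[k] = ω_3^(1k) · X[k]
Shifted x = [-2, -1, -1]

DFT(x[n-1]) = [-4, -1, -1]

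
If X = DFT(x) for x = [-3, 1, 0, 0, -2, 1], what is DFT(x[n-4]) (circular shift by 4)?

Time shift by 4: X_shifted[k] = ω_6^(4k) · X[k]
Shifted x = [0, 0, -2, 1, -3, 1]

DFT(x[n-4]) = [-3, 2, 3.0000+1.7321i, -7, 3.0000-1.7321i, 2]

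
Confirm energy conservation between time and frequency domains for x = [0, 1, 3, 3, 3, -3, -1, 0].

Time domain:
Σ|x[n]|² = |0|² + |1|² + |3|² + |3|² + |3|² + |-3|² + |-1|² + |0|² = 38.0000

Frequency domain:
(1/8)Σ|X[k]|² = (1/8)(|6|² + |-2.2929-8.9497i|² + |1+5i|² + |-3.7071-0.9497i|² + |4|² + |-3.7071+0.9497i|² + |1-5i|² + |-2.2929+8.9497i|²) = (1/8)·304.0000 = 38.0000

Both sides agree, confirming Parseval's theorem.

Σ|x[n]|² = (1/N)Σ|X[k]|² = 38.0000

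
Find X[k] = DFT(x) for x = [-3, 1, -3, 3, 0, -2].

X[k] = Σ(n=0 to 5) x[n] · ω_6^(nk)
where ω_6 = e^(-2πi/6)

Computing each X[k]:
X[0] = -4
X[1] = -5
X[2] = 2.0000-5.1962i
X[3] = -8
X[4] = 2.0000+5.1962i
X[5] = -5

X = [-4, -5, 2.0000-5.1962i, -8, 2.0000+5.1962i, -5]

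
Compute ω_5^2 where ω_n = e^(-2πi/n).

ω_5^2 = e^(-2πi·2/5)
= cos(-2π·2/5) + i·sin(-2π·2/5)
= cos(-4π/5) + i·sin(-4π/5)

ω_5^2 = cos(-4π/5) + i·sin(-4π/5) = -0.8090-0.5878i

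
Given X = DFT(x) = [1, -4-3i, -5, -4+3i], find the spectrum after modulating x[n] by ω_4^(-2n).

Modulation property: DFT(ω_4^(-2n)·x[n]) = X[(k-2) mod 4], so circularly shift X by 2 positions.

X[k-2] = [-5, -4+3i, 1, -4-3i]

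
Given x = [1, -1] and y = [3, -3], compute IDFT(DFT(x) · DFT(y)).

(x ⊛ y)[n] = Σ(m=0 to 1) x[m] · y[(n-m) mod 2]

Computing each output sample:
(x ⊛ y)[0] = 6
(x ⊛ y)[1] = -6

x ⊛ y = [6, -6]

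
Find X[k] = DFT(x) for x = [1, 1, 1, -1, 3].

X[k] = Σ(n=0 to 4) x[n] · ω_5^(nk)
where ω_5 = e^(-2πi/5)

Computing each X[k]:
X[0] = 5
X[1] = 2.2361+0.7265i
X[2] = -2.2361+3.0777i
X[3] = -2.2361-3.0777i
X[4] = 2.2361-0.7265i

X = [5, 2.2361+0.7265i, -2.2361+3.0777i, -2.2361-3.0777i, 2.2361-0.7265i]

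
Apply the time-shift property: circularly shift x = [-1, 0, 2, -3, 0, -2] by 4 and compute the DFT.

Time shift by 4: X_shifted[k] = ω_6^(4k) · X[k]
Shifted x = [2, -3, 0, -2, -1, 0]

DFT(x[n-4]) = [-4, 3.0000+1.7321i, 2.0000+3.4641i, 6, 2.0000-3.4641i, 3.0000-1.7321i]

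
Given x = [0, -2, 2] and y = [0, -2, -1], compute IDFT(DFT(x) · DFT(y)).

(x ⊛ y)[n] = Σ(m=0 to 2) x[m] · y[(n-m) mod 3]

Computing each output sample:
(x ⊛ y)[0] = -2
(x ⊛ y)[1] = -2
(x ⊛ y)[2] = 4

x ⊛ y = [-2, -2, 4]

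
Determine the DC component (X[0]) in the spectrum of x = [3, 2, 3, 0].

X[0] = Σ(n=0 to 3) x[n] · ω_4^0 = Σ x[n]
= (3) + (2) + (3) + (0)

X[0] = 8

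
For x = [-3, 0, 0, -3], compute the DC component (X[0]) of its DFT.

X[0] = Σ(n=0 to 3) x[n] · ω_4^0 = Σ x[n]
= (-3) + (0) + (0) + (-3)

X[0] = -6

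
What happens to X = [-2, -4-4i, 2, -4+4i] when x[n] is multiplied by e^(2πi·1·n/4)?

Modulation property: DFT(ω_4^(-1n)·x[n]) = X[(k-1) mod 4], so circularly shift X by 1 positions.

X[k-1] = [-4+4i, -2, -4-4i, 2]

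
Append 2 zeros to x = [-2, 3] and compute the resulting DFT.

Original 2-point DFT: [1, -5]
Zero-padded 4-point DFT provides frequency interpolation.

DFT_4([x, 0, ...]) = [1, -2-3i, -5, -2+3i]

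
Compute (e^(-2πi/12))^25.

Since ω_12^12 = 1, powers reduce modulo 12.
25 mod 12 = 1
So ω_12^25 = ω_12^1 = e^(-2πi·1/12)

ω_12^25 = ω_12^1 = 0.8660-0.5000i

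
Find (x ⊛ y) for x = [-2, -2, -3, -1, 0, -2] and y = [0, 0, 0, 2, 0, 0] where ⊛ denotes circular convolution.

(x ⊛ y)[n] = Σ(m=0 to 5) x[m] · y[(n-m) mod 6]

Computing each output sample:
(x ⊛ y)[0] = -2
(x ⊛ y)[1] = 0
(x ⊛ y)[2] = -4
(x ⊛ y)[3] = -4
(x ⊛ y)[4] = -4
(x ⊛ y)[5] = -6

x ⊛ y = [-2, 0, -4, -4, -4, -6]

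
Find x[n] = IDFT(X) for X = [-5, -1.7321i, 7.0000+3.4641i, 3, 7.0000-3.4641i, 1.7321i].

x[n] = (1/6) Σ(k=0 to 5) X[k] · e^(2πikn/6)

Computing each x[n]:
x[0] = 2
x[1] = -3
x[2] = 0
x[3] = 1
x[4] = -3
x[5] = -2

x = [2, -3, 0, 1, -3, -2]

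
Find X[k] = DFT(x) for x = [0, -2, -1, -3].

X[k] = Σ(n=0 to 3) x[n] · ω_4^(nk)
where ω_4 = e^(-2πi/4)

Computing each X[k]:
X[0] = -6
X[1] = 1-1i
X[2] = 4
X[3] = 1+1i

X = [-6, 1-1i, 4, 1+1i]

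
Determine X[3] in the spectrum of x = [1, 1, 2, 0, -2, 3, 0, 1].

X[3] = Σ(n=0 to 7) x[n] · ω_8^(3n) where ω_8 = e^(-2πi/8)
= (1)·ω_8^0 + (1)·ω_8^3 + (2)·ω_8^6 + (0)·ω_8^9 + (-2)·ω_8^12 + (3)·ω_8^15 + (0)·ω_8^18 + (1)·ω_8^21

X[3] = 3.7071+4.1213i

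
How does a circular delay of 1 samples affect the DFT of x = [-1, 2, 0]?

Time shift by 1: X_shifted[k] = ω_3^(1k) · X[k]
Shifted x = [0, -1, 2]

DFT(x[n-1]) = [1, -0.5000+2.5981i, -0.5000-2.5981i]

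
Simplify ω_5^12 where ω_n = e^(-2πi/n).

Since ω_5^5 = 1, powers reduce modulo 5.
12 mod 5 = 2
So ω_5^12 = ω_5^2 = e^(-2πi·2/5)

ω_5^12 = ω_5^2 = -0.8090-0.5878i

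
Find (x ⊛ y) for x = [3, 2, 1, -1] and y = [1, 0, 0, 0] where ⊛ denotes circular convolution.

(x ⊛ y)[n] = Σ(m=0 to 3) x[m] · y[(n-m) mod 4]

Computing each output sample:
(x ⊛ y)[0] = 3
(x ⊛ y)[1] = 2
(x ⊛ y)[2] = 1
(x ⊛ y)[3] = -1

x ⊛ y = [3, 2, 1, -1]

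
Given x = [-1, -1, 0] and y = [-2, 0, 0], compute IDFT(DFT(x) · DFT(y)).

(x ⊛ y)[n] = Σ(m=0 to 2) x[m] · y[(n-m) mod 3]

Computing each output sample:
(x ⊛ y)[0] = 2
(x ⊛ y)[1] = 2
(x ⊛ y)[2] = 0

x ⊛ y = [2, 2, 0]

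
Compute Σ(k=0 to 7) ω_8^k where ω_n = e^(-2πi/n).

Sum of all nth roots of unity equals 0 for n > 1 (geometric series with r ≠ 1).

0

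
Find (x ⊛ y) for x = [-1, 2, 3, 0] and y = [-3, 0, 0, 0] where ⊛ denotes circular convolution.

(x ⊛ y)[n] = Σ(m=0 to 3) x[m] · y[(n-m) mod 4]

Computing each output sample:
(x ⊛ y)[0] = 3
(x ⊛ y)[1] = -6
(x ⊛ y)[2] = -9
(x ⊛ y)[3] = 0

x ⊛ y = [3, -6, -9, 0]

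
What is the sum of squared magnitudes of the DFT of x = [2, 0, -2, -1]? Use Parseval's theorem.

Parseval: Σ|x[n]|² = (1/N)Σ|X[k]|², so Σ|X[k]|² = N·Σ|x[n]|² = 4·9.0000

Σ|X[k]|² = N·Σ|x[n]|² = 4·9.0000 = 36.0000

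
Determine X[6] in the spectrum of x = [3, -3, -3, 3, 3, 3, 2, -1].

X[6] = Σ(n=0 to 7) x[n] · ω_8^(6n) where ω_8 = e^(-2πi/8)
= (3)·ω_8^0 + (-3)·ω_8^6 + (-3)·ω_8^12 + (3)·ω_8^18 + (3)·ω_8^24 + (3)·ω_8^30 + (2)·ω_8^36 + (-1)·ω_8^42

X[6] = 7-2i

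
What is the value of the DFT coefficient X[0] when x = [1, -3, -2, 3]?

X[0] = Σ(n=0 to 3) x[n] · ω_4^0 = Σ x[n]
= (1) + (-3) + (-2) + (3)

X[0] = -1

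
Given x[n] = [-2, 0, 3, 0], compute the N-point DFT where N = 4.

X[k] = Σ(n=0 to 3) x[n] · ω_4^(nk)
where ω_4 = e^(-2πi/4)

Computing each X[k]:
X[0] = 1
X[1] = -5
X[2] = 1
X[3] = -5

X = [1, -5, 1, -5]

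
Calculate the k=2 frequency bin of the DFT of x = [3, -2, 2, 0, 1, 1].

X[2] = Σ(n=0 to 5) x[n] · ω_6^(2n) where ω_6 = e^(-2πi/6)
= (3)·ω_6^0 + (-2)·ω_6^2 + (2)·ω_6^4 + (0)·ω_6^6 + (1)·ω_6^8 + (1)·ω_6^10

X[2] = 2.0000+3.4641i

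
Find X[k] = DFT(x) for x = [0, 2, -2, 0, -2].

X[k] = Σ(n=0 to 4) x[n] · ω_5^(nk)
where ω_5 = e^(-2πi/5)

Computing each X[k]:
X[0] = -2
X[1] = 1.6180-2.6287i
X[2] = -0.6180-4.2533i
X[3] = -0.6180+4.2533i
X[4] = 1.6180+2.6287i

X = [-2, 1.6180-2.6287i, -0.6180-4.2533i, -0.6180+4.2533i, 1.6180+2.6287i]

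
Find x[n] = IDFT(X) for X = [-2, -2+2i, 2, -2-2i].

x[n] = (1/4) Σ(k=0 to 3) X[k] · e^(2πikn/4)

Computing each x[n]:
x[0] = -1
x[1] = -2
x[2] = 1
x[3] = 0

x = [-1, -2, 1, 0]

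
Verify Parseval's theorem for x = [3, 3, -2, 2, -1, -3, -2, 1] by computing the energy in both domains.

Time domain:
Σ|x[n]|² = |3|² + |3|² + |-2|² + |2|² + |-1|² + |-3|² + |-2|² + |1|² = 41.0000

Frequency domain:
(1/8)Σ|X[k]|² = (1/8)(|1|² + |7.5355-4.9497i|² + |6+3i|² + |0.4645-4.9497i|² + |-5|² + |0.4645+4.9497i|² + |6-3i|² + |7.5355+4.9497i|²) = (1/8)·328.0000 = 41.0000

Both sides agree, confirming Parseval's theorem.

Σ|x[n]|² = (1/N)Σ|X[k]|² = 41.0000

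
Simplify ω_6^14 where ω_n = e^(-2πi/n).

Since ω_6^6 = 1, powers reduce modulo 6.
14 mod 6 = 2
So ω_6^14 = ω_6^2 = e^(-2πi·2/6)

ω_6^14 = ω_6^2 = -0.5000-0.8660i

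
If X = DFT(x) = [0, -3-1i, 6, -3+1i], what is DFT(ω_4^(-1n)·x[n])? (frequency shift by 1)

Modulation property: DFT(ω_4^(-1n)·x[n]) = X[(k-1) mod 4], so circularly shift X by 1 positions.

X[k-1] = [-3+1i, 0, -3-1i, 6]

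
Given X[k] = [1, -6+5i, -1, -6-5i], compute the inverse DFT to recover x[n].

x[n] = (1/4) Σ(k=0 to 3) X[k] · e^(2πikn/4)

Computing each x[n]:
x[0] = -3
x[1] = -2
x[2] = 3
x[3] = 3

x = [-3, -2, 3, 3]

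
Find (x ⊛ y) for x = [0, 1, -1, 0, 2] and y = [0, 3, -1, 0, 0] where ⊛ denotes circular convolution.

(x ⊛ y)[n] = Σ(m=0 to 4) x[m] · y[(n-m) mod 5]

Computing each output sample:
(x ⊛ y)[0] = 6
(x ⊛ y)[1] = -2
(x ⊛ y)[2] = 3
(x ⊛ y)[3] = -4
(x ⊛ y)[4] = 1

x ⊛ y = [6, -2, 3, -4, 1]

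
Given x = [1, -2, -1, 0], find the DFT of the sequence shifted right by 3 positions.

Time shift by 3: X_shifted[k] = ω_4^(3k) · X[k]
Shifted x = [-2, -1, 0, 1]

DFT(x[n-3]) = [-2, -2+2i, -2, -2-2i]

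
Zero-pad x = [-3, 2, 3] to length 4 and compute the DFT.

Original 3-point DFT: [2, -5.5000+0.8660i, -5.5000-0.8660i]
Zero-padded 4-point DFT provides frequency interpolation.

DFT_4([x, 0, ...]) = [2, -6-2i, -2, -6+2i]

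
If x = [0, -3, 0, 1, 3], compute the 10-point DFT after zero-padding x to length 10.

Original 5-point DFT: [1, -0.8090+6.2941i, 0.3090+2.5757i, 0.3090-2.5757i, -0.8090-6.2941i]
Zero-padded 10-point DFT provides frequency interpolation.

DFT_10([x, 0, ...]) = [1, -5.1631-0.9511i, -0.8090+6.2941i, 2.6631+0.5878i, 0.3090+2.5757i, 5, 0.3090-2.5757i, 2.6631-0.5878i, -0.8090-6.2941i, -5.1631+0.9511i]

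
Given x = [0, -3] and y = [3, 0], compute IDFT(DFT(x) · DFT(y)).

(x ⊛ y)[n] = Σ(m=0 to 1) x[m] · y[(n-m) mod 2]

Computing each output sample:
(x ⊛ y)[0] = 0
(x ⊛ y)[1] = -9

x ⊛ y = [0, -9]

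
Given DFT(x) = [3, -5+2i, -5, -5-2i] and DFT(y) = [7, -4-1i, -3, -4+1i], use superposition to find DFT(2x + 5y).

By linearity: DFT(2x + 5y) = 2·DFT(x) + 5·DFT(y)
= 2·[3, -5+2i, -5, -5-2i] + 5·[7, -4-1i, -3, -4+1i]

Computing element-wise:
Z[0] = 2·(3) + 5·(7) = 41
Z[1] = 2·(-5+2i) + 5·(-4-1i) = -30-1i
Z[2] = 2·(-5) + 5·(-3) = -25
Z[3] = 2·(-5-2i) + 5·(-4+1i) = -30+1i

DFT(2x + 5y) = 2·X + 5·Y = [41, -30-1i, -25, -30+1i]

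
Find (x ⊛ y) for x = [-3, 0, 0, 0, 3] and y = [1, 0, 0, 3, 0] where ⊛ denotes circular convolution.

(x ⊛ y)[n] = Σ(m=0 to 4) x[m] · y[(n-m) mod 5]

Computing each output sample:
(x ⊛ y)[0] = -3
(x ⊛ y)[1] = 0
(x ⊛ y)[2] = 9
(x ⊛ y)[3] = -9
(x ⊛ y)[4] = 3

x ⊛ y = [-3, 0, 9, -9, 3]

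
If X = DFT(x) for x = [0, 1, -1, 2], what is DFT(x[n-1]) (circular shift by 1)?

Time shift by 1: X_shifted[k] = ω_4^(1k) · X[k]
Shifted x = [2, 0, 1, -1]

DFT(x[n-1]) = [2, 1-1i, 4, 1+1i]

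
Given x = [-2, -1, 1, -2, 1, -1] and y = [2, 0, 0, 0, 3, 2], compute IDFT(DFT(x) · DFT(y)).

(x ⊛ y)[n] = Σ(m=0 to 5) x[m] · y[(n-m) mod 6]

Computing each output sample:
(x ⊛ y)[0] = -3
(x ⊛ y)[1] = -6
(x ⊛ y)[2] = 1
(x ⊛ y)[3] = -5
(x ⊛ y)[4] = -6
(x ⊛ y)[5] = -9

x ⊛ y = [-3, -6, 1, -5, -6, -9]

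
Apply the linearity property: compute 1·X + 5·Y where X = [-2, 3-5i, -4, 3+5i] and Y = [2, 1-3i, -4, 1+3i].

By linearity: DFT(1x + 5y) = 1·DFT(x) + 5·DFT(y)
= 1·[-2, 3-5i, -4, 3+5i] + 5·[2, 1-3i, -4, 1+3i]

Computing element-wise:
Z[0] = 1·(-2) + 5·(2) = 8
Z[1] = 1·(3-5i) + 5·(1-3i) = 8-20i
Z[2] = 1·(-4) + 5·(-4) = -24
Z[3] = 1·(3+5i) + 5·(1+3i) = 8+20i

DFT(1x + 5y) = 1·X + 5·Y = [8, 8-20i, -24, 8+20i]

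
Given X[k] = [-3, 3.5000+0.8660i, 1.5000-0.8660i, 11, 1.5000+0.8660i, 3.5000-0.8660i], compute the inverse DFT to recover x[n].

x[n] = (1/6) Σ(k=0 to 5) X[k] · e^(2πikn/6)

Computing each x[n]:
x[0] = 3
x[1] = -2
x[2] = 0
x[3] = -3
x[4] = 1
x[5] = -2

x = [3, -2, 0, -3, 1, -2]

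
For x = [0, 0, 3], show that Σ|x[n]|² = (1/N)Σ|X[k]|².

Time domain:
Σ|x[n]|² = |0|² + |0|² + |3|² = 9.0000

Frequency domain:
(1/3)Σ|X[k]|² = (1/3)(|3|² + |-1.5000+2.5981i|² + |-1.5000-2.5981i|²) = (1/3)·27.0000 = 9.0000

Both sides agree, confirming Parseval's theorem.

Σ|x[n]|² = (1/N)Σ|X[k]|² = 9.0000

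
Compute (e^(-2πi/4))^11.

Since ω_4^4 = 1, powers reduce modulo 4.
11 mod 4 = 3
So ω_4^11 = ω_4^3 = e^(-2πi·3/4)

ω_4^11 = ω_4^3 = 1i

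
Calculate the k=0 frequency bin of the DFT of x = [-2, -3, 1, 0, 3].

X[0] = Σ(n=0 to 4) x[n] · ω_5^0 = Σ x[n]
= (-2) + (-3) + (1) + (0) + (3)

X[0] = -1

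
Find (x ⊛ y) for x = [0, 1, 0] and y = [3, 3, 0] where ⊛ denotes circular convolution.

(x ⊛ y)[n] = Σ(m=0 to 2) x[m] · y[(n-m) mod 3]

Computing each output sample:
(x ⊛ y)[0] = 0
(x ⊛ y)[1] = 3
(x ⊛ y)[2] = 3

x ⊛ y = [0, 3, 3]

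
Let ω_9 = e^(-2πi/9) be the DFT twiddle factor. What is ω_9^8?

ω_9^8 = e^(-2πi·8/9)
= cos(-2π·8/9) + i·sin(-2π·8/9)
= cos(-16π/9) + i·sin(-16π/9)

ω_9^8 = cos(-16π/9) + i·sin(-16π/9) = 0.7660+0.6428i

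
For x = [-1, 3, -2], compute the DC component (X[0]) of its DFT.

X[0] = Σ(n=0 to 2) x[n] · ω_3^0 = Σ x[n]
= (-1) + (3) + (-2)

X[0] = 0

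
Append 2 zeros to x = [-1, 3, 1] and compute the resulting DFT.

Original 3-point DFT: [3, -3.0000-1.7321i, -3.0000+1.7321i]
Zero-padded 5-point DFT provides frequency interpolation.

DFT_5([x, 0, ...]) = [3, -0.8820-3.4410i, -3.1180-0.8123i, -3.1180+0.8123i, -0.8820+3.4410i]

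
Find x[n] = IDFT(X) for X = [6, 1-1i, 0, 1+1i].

x[n] = (1/4) Σ(k=0 to 3) X[k] · e^(2πikn/4)

Computing each x[n]:
x[0] = 2
x[1] = 2
x[2] = 1
x[3] = 1

x = [2, 2, 1, 1]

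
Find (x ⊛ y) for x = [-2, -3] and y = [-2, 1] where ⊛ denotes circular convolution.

(x ⊛ y)[n] = Σ(m=0 to 1) x[m] · y[(n-m) mod 2]

Computing each output sample:
(x ⊛ y)[0] = 1
(x ⊛ y)[1] = 4

x ⊛ y = [1, 4]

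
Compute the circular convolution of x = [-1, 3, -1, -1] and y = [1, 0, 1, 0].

(x ⊛ y)[n] = Σ(m=0 to 3) x[m] · y[(n-m) mod 4]

Computing each output sample:
(x ⊛ y)[0] = -2
(x ⊛ y)[1] = 2
(x ⊛ y)[2] = -2
(x ⊛ y)[3] = 2

x ⊛ y = [-2, 2, -2, 2]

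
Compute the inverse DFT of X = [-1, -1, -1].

x[n] = (1/3) Σ(k=0 to 2) X[k] · e^(2πikn/3)

Computing each x[n]:
x[0] = -1
x[1] = 0
x[2] = 0

x = [-1, 0, 0]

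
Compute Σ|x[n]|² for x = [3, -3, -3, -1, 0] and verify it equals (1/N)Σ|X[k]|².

Time domain:
Σ|x[n]|² = |3|² + |-3|² + |-3|² + |-1|² + |0|² = 28.0000

Frequency domain:
(1/5)Σ|X[k]|² = (1/5)(|-4|² + |5.3090+4.0287i|² + |4.1910-0.1388i|² + |4.1910+0.1388i|² + |5.3090-4.0287i|²) = (1/5)·140.0000 = 28.0000

Both sides agree, confirming Parseval's theorem.

Σ|x[n]|² = (1/N)Σ|X[k]|² = 28.0000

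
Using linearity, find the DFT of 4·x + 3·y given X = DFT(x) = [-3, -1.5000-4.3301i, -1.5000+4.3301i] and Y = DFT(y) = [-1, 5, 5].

By linearity: DFT(4x + 3y) = 4·DFT(x) + 3·DFT(y)
= 4·[-3, -1.5000-4.3301i, -1.5000+4.3301i] + 3·[-1, 5, 5]

Computing element-wise:
Z[0] = 4·(-3) + 3·(-1) = -15
Z[1] = 4·(-1.5000-4.3301i) + 3·(5) = 9.0000-17.3204i
Z[2] = 4·(-1.5000+4.3301i) + 3·(5) = 9.0000+17.3204i

DFT(4x + 3y) = 4·X + 3·Y = [-15, 9.0000-17.3204i, 9.0000+17.3204i]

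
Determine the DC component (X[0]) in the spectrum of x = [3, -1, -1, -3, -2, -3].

X[0] = Σ(n=0 to 5) x[n] · ω_6^0 = Σ x[n]
= (3) + (-1) + (-1) + (-3) + (-2) + (-3)

X[0] = -7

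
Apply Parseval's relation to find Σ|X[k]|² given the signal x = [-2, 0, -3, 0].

Parseval: Σ|x[n]|² = (1/N)Σ|X[k]|², so Σ|X[k]|² = N·Σ|x[n]|² = 4·13.0000

Σ|X[k]|² = N·Σ|x[n]|² = 4·13.0000 = 52.0000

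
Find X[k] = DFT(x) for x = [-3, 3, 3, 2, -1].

X[k] = Σ(n=0 to 4) x[n] · ω_5^(nk)
where ω_5 = e^(-2πi/5)

Computing each X[k]:
X[0] = 4
X[1] = -6.4271-4.3920i
X[2] = -3.0729-1.4001i
X[3] = -3.0729+1.4001i
X[4] = -6.4271+4.3920i

X = [4, -6.4271-4.3920i, -3.0729-1.4001i, -3.0729+1.4001i, -6.4271+4.3920i]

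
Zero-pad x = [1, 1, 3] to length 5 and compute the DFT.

Original 3-point DFT: [5, -1.0000+1.7321i, -1.0000-1.7321i]
Zero-padded 5-point DFT provides frequency interpolation.

DFT_5([x, 0, ...]) = [5, -1.1180-2.7144i, 1.1180+2.2654i, 1.1180-2.2654i, -1.1180+2.7144i]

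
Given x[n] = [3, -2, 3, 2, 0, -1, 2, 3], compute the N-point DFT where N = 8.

X[k] = Σ(n=0 to 7) x[n] · ω_8^(nk)
where ω_8 = e^(-2πi/8)

Computing each X[k]:
X[0] = 10
X[1] = 3.0000+0.4142i
X[2] = -2+8i
X[3] = 3.0000+2.4142i
X[4] = 6
X[5] = 3.0000-2.4142i
X[6] = -2-8i
X[7] = 3.0000-0.4142i

X = [10, 3.0000+0.4142i, -2+8i, 3.0000+2.4142i, 6, 3.0000-2.4142i, -2-8i, 3.0000-0.4142i]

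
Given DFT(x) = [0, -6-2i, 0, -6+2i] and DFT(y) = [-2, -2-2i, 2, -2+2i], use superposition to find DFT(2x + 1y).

By linearity: DFT(2x + 1y) = 2·DFT(x) + 1·DFT(y)
= 2·[0, -6-2i, 0, -6+2i] + 1·[-2, -2-2i, 2, -2+2i]

Computing element-wise:
Z[0] = 2·(0) + 1·(-2) = -2
Z[1] = 2·(-6-2i) + 1·(-2-2i) = -14-6i
Z[2] = 2·(0) + 1·(2) = 2
Z[3] = 2·(-6+2i) + 1·(-2+2i) = -14+6i

DFT(2x + 1y) = 2·X + 1·Y = [-2, -14-6i, 2, -14+6i]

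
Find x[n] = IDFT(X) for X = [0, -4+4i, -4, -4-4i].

x[n] = (1/4) Σ(k=0 to 3) X[k] · e^(2πikn/4)

Computing each x[n]:
x[0] = -3
x[1] = -1
x[2] = 1
x[3] = 3

x = [-3, -1, 1, 3]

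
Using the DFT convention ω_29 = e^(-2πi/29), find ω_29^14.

ω_29^14 = e^(-2πi·14/29)
= cos(-2π·14/29) + i·sin(-2π·14/29)
= cos(-28π/29) + i·sin(-28π/29)

ω_29^14 = cos(-28π/29) + i·sin(-28π/29) = -0.9941-0.1081i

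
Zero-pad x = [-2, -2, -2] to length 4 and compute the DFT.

Original 3-point DFT: [-6, 0, 0]
Zero-padded 4-point DFT provides frequency interpolation.

DFT_4([x, 0, ...]) = [-6, 2i, -2, -2i]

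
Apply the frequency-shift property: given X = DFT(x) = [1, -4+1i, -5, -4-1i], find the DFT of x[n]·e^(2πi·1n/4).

Modulation property: DFT(ω_4^(-1n)·x[n]) = X[(k-1) mod 4], so circularly shift X by 1 positions.

X[k-1] = [-4-1i, 1, -4+1i, -5]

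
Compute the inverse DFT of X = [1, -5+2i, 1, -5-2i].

x[n] = (1/4) Σ(k=0 to 3) X[k] · e^(2πikn/4)

Computing each x[n]:
x[0] = -2
x[1] = -1
x[2] = 3
x[3] = 1

x = [-2, -1, 3, 1]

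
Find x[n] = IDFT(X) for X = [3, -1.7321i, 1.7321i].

x[n] = (1/3) Σ(k=0 to 2) X[k] · e^(2πikn/3)

Computing each x[n]:
x[0] = 1
x[1] = 2
x[2] = 0

x = [1, 2, 0]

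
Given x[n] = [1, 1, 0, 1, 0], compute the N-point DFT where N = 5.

X[k] = Σ(n=0 to 4) x[n] · ω_5^(nk)
where ω_5 = e^(-2πi/5)

Computing each X[k]:
X[0] = 3
X[1] = 0.5000-0.3633i
X[2] = 0.5000-1.5388i
X[3] = 0.5000+1.5388i
X[4] = 0.5000+0.3633i

X = [3, 0.5000-0.3633i, 0.5000-1.5388i, 0.5000+1.5388i, 0.5000+0.3633i]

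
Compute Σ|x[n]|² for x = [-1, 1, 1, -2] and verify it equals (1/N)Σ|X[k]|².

Time domain:
Σ|x[n]|² = |-1|² + |1|² + |1|² + |-2|² = 7.0000

Frequency domain:
(1/4)Σ|X[k]|² = (1/4)(|-1|² + |-2-3i|² + |1|² + |-2+3i|²) = (1/4)·28.0000 = 7.0000

Both sides agree, confirming Parseval's theorem.

Σ|x[n]|² = (1/N)Σ|X[k]|² = 7.0000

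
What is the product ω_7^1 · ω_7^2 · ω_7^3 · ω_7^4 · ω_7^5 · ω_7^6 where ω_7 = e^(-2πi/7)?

The primitive 7th roots of unity are ω_7^k for k coprime to 7: k ∈ {1, 2, 3, 4, 5, 6}
Their product equals the constant term of the cyclotomic polynomial Φ_7(x) up to sign.
For n ≥ 3, the product of all primitive nth roots of unity is 1. (For n=1 it is 1; for n=2 it is -1.)

1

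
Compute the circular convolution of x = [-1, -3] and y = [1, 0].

(x ⊛ y)[n] = Σ(m=0 to 1) x[m] · y[(n-m) mod 2]

Computing each output sample:
(x ⊛ y)[0] = -1
(x ⊛ y)[1] = -3

x ⊛ y = [-1, -3]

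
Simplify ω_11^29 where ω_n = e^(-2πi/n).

Since ω_11^11 = 1, powers reduce modulo 11.
29 mod 11 = 7
So ω_11^29 = ω_11^7 = e^(-2πi·7/11)

ω_11^29 = ω_11^7 = -0.6549+0.7557i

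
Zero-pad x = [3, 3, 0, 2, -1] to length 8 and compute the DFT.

Original 5-point DFT: [7, 2.0000-2.6287i, 2.0000-4.2533i, 2.0000+4.2533i, 2.0000+2.6287i]
Zero-padded 8-point DFT provides frequency interpolation.

DFT_8([x, 0, ...]) = [7, 4.7071-3.5355i, 2-1i, 3.2929-3.5355i, -3, 3.2929+3.5355i, 2+1i, 4.7071+3.5355i]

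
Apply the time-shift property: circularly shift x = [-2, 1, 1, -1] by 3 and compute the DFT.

Time shift by 3: X_shifted[k] = ω_4^(3k) · X[k]
Shifted x = [1, 1, -1, -2]

DFT(x[n-3]) = [-1, 2-3i, 1, 2+3i]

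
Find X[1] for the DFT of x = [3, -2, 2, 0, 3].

X[1] = Σ(n=0 to 4) x[n] · ω_5^(1n) where ω_5 = e^(-2πi/5)
= (3)·ω_5^0 + (-2)·ω_5^1 + (2)·ω_5^2 + (0)·ω_5^3 + (3)·ω_5^4

X[1] = 1.6910+3.5797i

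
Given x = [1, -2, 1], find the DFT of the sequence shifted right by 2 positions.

Time shift by 2: X_shifted[k] = ω_3^(2k) · X[k]
Shifted x = [-2, 1, 1]

DFT(x[n-2]) = [0, -3, -3]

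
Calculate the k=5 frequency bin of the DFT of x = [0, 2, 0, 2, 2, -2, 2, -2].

X[5] = Σ(n=0 to 7) x[n] · ω_8^(5n) where ω_8 = e^(-2πi/8)
= (0)·ω_8^0 + (2)·ω_8^5 + (0)·ω_8^10 + (2)·ω_8^15 + (2)·ω_8^20 + (-2)·ω_8^25 + (2)·ω_8^30 + (-2)·ω_8^35

X[5] = -2.0000+7.6569i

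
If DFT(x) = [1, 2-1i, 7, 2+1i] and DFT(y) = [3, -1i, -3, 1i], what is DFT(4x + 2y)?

By linearity: DFT(4x + 2y) = 4·DFT(x) + 2·DFT(y)
= 4·[1, 2-1i, 7, 2+1i] + 2·[3, -1i, -3, 1i]

Computing element-wise:
Z[0] = 4·(1) + 2·(3) = 10
Z[1] = 4·(2-1i) + 2·(-1i) = 8-6i
Z[2] = 4·(7) + 2·(-3) = 22
Z[3] = 4·(2+1i) + 2·(1i) = 8+6i

DFT(4x + 2y) = 4·X + 2·Y = [10, 8-6i, 22, 8+6i]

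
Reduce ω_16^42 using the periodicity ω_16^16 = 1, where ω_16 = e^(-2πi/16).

Since ω_16^16 = 1, powers reduce modulo 16.
42 mod 16 = 10
So ω_16^42 = ω_16^10 = e^(-2πi·10/16)

ω_16^42 = ω_16^10 = -0.7071+0.7071i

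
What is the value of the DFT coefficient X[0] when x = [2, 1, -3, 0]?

X[0] = Σ(n=0 to 3) x[n] · ω_4^0 = Σ x[n]
= (2) + (1) + (-3) + (0)

X[0] = 0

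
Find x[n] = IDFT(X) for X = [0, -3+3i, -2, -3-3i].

x[n] = (1/4) Σ(k=0 to 3) X[k] · e^(2πikn/4)

Computing each x[n]:
x[0] = -2
x[1] = -1
x[2] = 1
x[3] = 2

x = [-2, -1, 1, 2]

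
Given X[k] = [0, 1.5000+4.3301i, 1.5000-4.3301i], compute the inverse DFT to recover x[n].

x[n] = (1/3) Σ(k=0 to 2) X[k] · e^(2πikn/3)

Computing each x[n]:
x[0] = 1
x[1] = -3
x[2] = 2

x = [1, -3, 2]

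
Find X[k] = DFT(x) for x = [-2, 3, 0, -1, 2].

X[k] = Σ(n=0 to 4) x[n] · ω_5^(nk)
where ω_5 = e^(-2πi/5)

Computing each X[k]:
X[0] = 2
X[1] = 0.3541-1.5388i
X[2] = -6.3541+0.3633i
X[3] = -6.3541-0.3633i
X[4] = 0.3541+1.5388i

X = [2, 0.3541-1.5388i, -6.3541+0.3633i, -6.3541-0.3633i, 0.3541+1.5388i]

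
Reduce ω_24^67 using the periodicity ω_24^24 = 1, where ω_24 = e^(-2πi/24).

Since ω_24^24 = 1, powers reduce modulo 24.
67 mod 24 = 19
So ω_24^67 = ω_24^19 = e^(-2πi·19/24)

ω_24^67 = ω_24^19 = 0.2588+0.9659i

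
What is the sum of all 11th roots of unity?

Sum of all nth roots of unity equals 0 for n > 1 (geometric series with r ≠ 1).

0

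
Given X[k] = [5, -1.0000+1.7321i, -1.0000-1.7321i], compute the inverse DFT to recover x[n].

x[n] = (1/3) Σ(k=0 to 2) X[k] · e^(2πikn/3)

Computing each x[n]:
x[0] = 1
x[1] = 1
x[2] = 3

x = [1, 1, 3]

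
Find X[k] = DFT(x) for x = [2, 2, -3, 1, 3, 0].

X[k] = Σ(n=0 to 5) x[n] · ω_6^(nk)
where ω_6 = e^(-2πi/6)

Computing each X[k]:
X[0] = 5
X[1] = 2.0000+3.4641i
X[2] = 2.0000-6.9282i
X[3] = -1
X[4] = 2.0000+6.9282i
X[5] = 2.0000-3.4641i

X = [5, 2.0000+3.4641i, 2.0000-6.9282i, -1, 2.0000+6.9282i, 2.0000-3.4641i]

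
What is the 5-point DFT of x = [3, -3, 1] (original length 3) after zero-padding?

Original 3-point DFT: [1, 4.0000+3.4641i, 4.0000-3.4641i]
Zero-padded 5-point DFT provides frequency interpolation.

DFT_5([x, 0, ...]) = [1, 1.2639+2.2654i, 5.7361+2.7144i, 5.7361-2.7144i, 1.2639-2.2654i]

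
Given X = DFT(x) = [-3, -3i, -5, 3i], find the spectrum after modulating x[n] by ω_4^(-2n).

Modulation property: DFT(ω_4^(-2n)·x[n]) = X[(k-2) mod 4], so circularly shift X by 2 positions.

X[k-2] = [-5, 3i, -3, -3i]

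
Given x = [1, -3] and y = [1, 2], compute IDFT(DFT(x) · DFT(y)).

(x ⊛ y)[n] = Σ(m=0 to 1) x[m] · y[(n-m) mod 2]

Computing each output sample:
(x ⊛ y)[0] = -5
(x ⊛ y)[1] = -1

x ⊛ y = [-5, -1]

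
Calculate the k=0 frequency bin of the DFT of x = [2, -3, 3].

X[0] = Σ(n=0 to 2) x[n] · ω_3^0 = Σ x[n]
= (2) + (-3) + (3)

X[0] = 2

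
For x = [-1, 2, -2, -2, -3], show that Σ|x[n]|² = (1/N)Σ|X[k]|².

Time domain:
Σ|x[n]|² = |-1|² + |2|² + |-2|² + |-2|² + |-3|² = 22.0000

Frequency domain:
(1/5)Σ|X[k]|² = (1/5)(|-6|² + |1.9271-4.7553i|² + |-1.4271-2.9389i|² + |-1.4271+2.9389i|² + |1.9271+4.7553i|²) = (1/5)·110.0000 = 22.0000

Both sides agree, confirming Parseval's theorem.

Σ|x[n]|² = (1/N)Σ|X[k]|² = 22.0000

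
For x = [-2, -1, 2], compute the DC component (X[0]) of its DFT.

X[0] = Σ(n=0 to 2) x[n] · ω_3^0 = Σ x[n]
= (-2) + (-1) + (2)

X[0] = -1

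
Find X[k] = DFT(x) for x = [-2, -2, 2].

X[k] = Σ(n=0 to 2) x[n] · ω_3^(nk)
where ω_3 = e^(-2πi/3)

Computing each X[k]:
X[0] = -2
X[1] = -2.0000+3.4641i
X[2] = -2.0000-3.4641i

X = [-2, -2.0000+3.4641i, -2.0000-3.4641i]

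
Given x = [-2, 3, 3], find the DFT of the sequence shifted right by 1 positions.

Time shift by 1: X_shifted[k] = ω_3^(1k) · X[k]
Shifted x = [3, -2, 3]

DFT(x[n-1]) = [4, 2.5000+4.3301i, 2.5000-4.3301i]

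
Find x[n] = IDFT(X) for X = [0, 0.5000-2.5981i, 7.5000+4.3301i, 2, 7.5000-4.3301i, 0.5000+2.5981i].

x[n] = (1/6) Σ(k=0 to 5) X[k] · e^(2πikn/6)

Computing each x[n]:
x[0] = 3
x[1] = -2
x[2] = 1
x[3] = 2
x[4] = -3
x[5] = -1

x = [3, -2, 1, 2, -3, -1]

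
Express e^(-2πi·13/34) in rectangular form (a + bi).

ω_34^13 = e^(-2πi·13/34)
= cos(-2π·13/34) + i·sin(-2π·13/34)
= cos(-26π/34) + i·sin(-26π/34)

ω_34^13 = cos(-26π/34) + i·sin(-26π/34) = -0.7390-0.6737i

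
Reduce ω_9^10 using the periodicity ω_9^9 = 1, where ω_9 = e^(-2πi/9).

Since ω_9^9 = 1, powers reduce modulo 9.
10 mod 9 = 1
So ω_9^10 = ω_9^1 = e^(-2πi·1/9)

ω_9^10 = ω_9^1 = 0.7660-0.6428i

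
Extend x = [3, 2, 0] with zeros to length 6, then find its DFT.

Original 3-point DFT: [5, 2.0000-1.7321i, 2.0000+1.7321i]
Zero-padded 6-point DFT provides frequency interpolation.

DFT_6([x, 0, ...]) = [5, 4.0000-1.7321i, 2.0000-1.7321i, 1, 2.0000+1.7321i, 4.0000+1.7321i]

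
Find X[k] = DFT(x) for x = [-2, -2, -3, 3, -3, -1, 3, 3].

X[k] = Σ(n=0 to 7) x[n] · ω_8^(nk)
where ω_8 = e^(-2πi/8)

Computing each X[k]:
X[0] = -2
X[1] = 0.2929+6.7071i
X[2] = -5+9i
X[3] = 1.7071-5.2929i
X[4] = -8
X[5] = 1.7071+5.2929i
X[6] = -5-9i
X[7] = 0.2929-6.7071i

X = [-2, 0.2929+6.7071i, -5+9i, 1.7071-5.2929i, -8, 1.7071+5.2929i, -5-9i, 0.2929-6.7071i]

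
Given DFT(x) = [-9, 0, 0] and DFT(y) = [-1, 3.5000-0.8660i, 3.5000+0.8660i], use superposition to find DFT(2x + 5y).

By linearity: DFT(2x + 5y) = 2·DFT(x) + 5·DFT(y)
= 2·[-9, 0, 0] + 5·[-1, 3.5000-0.8660i, 3.5000+0.8660i]

Computing element-wise:
Z[0] = 2·(-9) + 5·(-1) = -23
Z[1] = 2·(0) + 5·(3.5000-0.8660i) = 17.5000-4.3300i
Z[2] = 2·(0) + 5·(3.5000+0.8660i) = 17.5000+4.3300i

DFT(2x + 5y) = 2·X + 5·Y = [-23, 17.5000-4.3300i, 17.5000+4.3300i]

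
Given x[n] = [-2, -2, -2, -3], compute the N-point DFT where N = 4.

X[k] = Σ(n=0 to 3) x[n] · ω_4^(nk)
where ω_4 = e^(-2πi/4)

Computing each X[k]:
X[0] = -9
X[1] = -1i
X[2] = 1
X[3] = 1i

X = [-9, -1i, 1, 1i]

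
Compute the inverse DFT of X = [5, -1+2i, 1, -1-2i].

x[n] = (1/4) Σ(k=0 to 3) X[k] · e^(2πikn/4)

Computing each x[n]:
x[0] = 1
x[1] = 0
x[2] = 2
x[3] = 2

x = [1, 0, 2, 2]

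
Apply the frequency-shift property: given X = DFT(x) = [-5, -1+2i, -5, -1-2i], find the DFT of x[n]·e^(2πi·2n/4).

Modulation property: DFT(ω_4^(-2n)·x[n]) = X[(k-2) mod 4], so circularly shift X by 2 positions.

X[k-2] = [-5, -1-2i, -5, -1+2i]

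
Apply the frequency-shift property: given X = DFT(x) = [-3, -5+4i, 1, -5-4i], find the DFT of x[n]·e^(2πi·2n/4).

Modulation property: DFT(ω_4^(-2n)·x[n]) = X[(k-2) mod 4], so circularly shift X by 2 positions.

X[k-2] = [1, -5-4i, -3, -5+4i]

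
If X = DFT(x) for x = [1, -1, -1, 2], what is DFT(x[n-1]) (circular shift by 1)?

Time shift by 1: X_shifted[k] = ω_4^(1k) · X[k]
Shifted x = [2, 1, -1, -1]

DFT(x[n-1]) = [1, 3-2i, 1, 3+2i]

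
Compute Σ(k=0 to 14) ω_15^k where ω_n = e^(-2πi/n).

Sum of all nth roots of unity equals 0 for n > 1 (geometric series with r ≠ 1).

0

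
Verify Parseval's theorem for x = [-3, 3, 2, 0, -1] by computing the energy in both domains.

Time domain:
Σ|x[n]|² = |-3|² + |3|² + |2|² + |0|² + |-1|² = 23.0000

Frequency domain:
(1/5)Σ|X[k]|² = (1/5)(|1|² + |-4.0000-4.9798i|² + |-4.0000-0.4490i|² + |-4.0000+0.4490i|² + |-4.0000+4.9798i|²) = (1/5)·115.0000 = 23.0000

Both sides agree, confirming Parseval's theorem.

Σ|x[n]|² = (1/N)Σ|X[k]|² = 23.0000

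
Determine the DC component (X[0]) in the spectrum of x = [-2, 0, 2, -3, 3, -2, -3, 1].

X[0] = Σ(n=0 to 7) x[n] · ω_8^0 = Σ x[n]
= (-2) + (0) + (2) + (-3) + (3) + (-2) + (-3) + (1)

X[0] = -4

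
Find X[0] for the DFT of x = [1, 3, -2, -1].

X[0] = Σ(n=0 to 3) x[n] · ω_4^0 = Σ x[n]
= (1) + (3) + (-2) + (-1)

X[0] = 1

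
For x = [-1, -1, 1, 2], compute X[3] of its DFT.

X[3] = Σ(n=0 to 3) x[n] · ω_4^(3n) where ω_4 = e^(-2πi/4)
= (-1)·ω_4^0 + (-1)·ω_4^3 + (1)·ω_4^6 + (2)·ω_4^9

X[3] = -2-3i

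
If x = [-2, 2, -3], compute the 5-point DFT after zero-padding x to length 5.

Original 3-point DFT: [-3, -1.5000-4.3301i, -1.5000+4.3301i]
Zero-padded 5-point DFT provides frequency interpolation.

DFT_5([x, 0, ...]) = [-3, 1.0451-0.1388i, -4.5451-4.0287i, -4.5451+4.0287i, 1.0451+0.1388i]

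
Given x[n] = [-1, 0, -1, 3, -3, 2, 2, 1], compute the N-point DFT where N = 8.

X[k] = Σ(n=0 to 7) x[n] · ω_8^(nk)
where ω_8 = e^(-2πi/8)

Computing each X[k]:
X[0] = 3
X[1] = -0.8284+3.0000i
X[2] = -5+2i
X[3] = 4.8284-3.0000i
X[4] = -9
X[5] = 4.8284+3.0000i
X[6] = -5-2i
X[7] = -0.8284-3.0000i

X = [3, -0.8284+3.0000i, -5+2i, 4.8284-3.0000i, -9, 4.8284+3.0000i, -5-2i, -0.8284-3.0000i]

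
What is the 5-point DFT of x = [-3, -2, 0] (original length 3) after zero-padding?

Original 3-point DFT: [-5, -2.0000+1.7321i, -2.0000-1.7321i]
Zero-padded 5-point DFT provides frequency interpolation.

DFT_5([x, 0, ...]) = [-5, -3.6180+1.9021i, -1.3820+1.1756i, -1.3820-1.1756i, -3.6180-1.9021i]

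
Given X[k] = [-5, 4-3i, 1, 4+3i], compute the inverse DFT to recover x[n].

x[n] = (1/4) Σ(k=0 to 3) X[k] · e^(2πikn/4)

Computing each x[n]:
x[0] = 1
x[1] = 0
x[2] = -3
x[3] = -3

x = [1, 0, -3, -3]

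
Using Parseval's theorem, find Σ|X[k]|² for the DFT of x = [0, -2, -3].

Parseval: Σ|x[n]|² = (1/N)Σ|X[k]|², so Σ|X[k]|² = N·Σ|x[n]|² = 3·13.0000

Σ|X[k]|² = N·Σ|x[n]|² = 3·13.0000 = 39.0000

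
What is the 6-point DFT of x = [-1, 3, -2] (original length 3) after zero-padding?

Original 3-point DFT: [0, -1.5000-4.3301i, -1.5000+4.3301i]
Zero-padded 6-point DFT provides frequency interpolation.

DFT_6([x, 0, ...]) = [0, 1.5000-0.8660i, -1.5000-4.3301i, -6, -1.5000+4.3301i, 1.5000+0.8660i]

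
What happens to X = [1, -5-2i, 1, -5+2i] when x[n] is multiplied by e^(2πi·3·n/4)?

Modulation property: DFT(ω_4^(-3n)·x[n]) = X[(k-3) mod 4], so circularly shift X by 3 positions.

X[k-3] = [-5-2i, 1, -5+2i, 1]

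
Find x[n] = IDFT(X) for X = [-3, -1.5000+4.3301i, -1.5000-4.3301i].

x[n] = (1/3) Σ(k=0 to 2) X[k] · e^(2πikn/3)

Computing each x[n]:
x[0] = -2
x[1] = -3
x[2] = 2

x = [-2, -3, 2]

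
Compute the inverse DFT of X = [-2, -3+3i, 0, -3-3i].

x[n] = (1/4) Σ(k=0 to 3) X[k] · e^(2πikn/4)

Computing each x[n]:
x[0] = -2
x[1] = -2
x[2] = 1
x[3] = 1

x = [-2, -2, 1, 1]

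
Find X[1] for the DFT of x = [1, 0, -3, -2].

X[1] = Σ(n=0 to 3) x[n] · ω_4^(1n) where ω_4 = e^(-2πi/4)
= (1)·ω_4^0 + (0)·ω_4^1 + (-3)·ω_4^2 + (-2)·ω_4^3

X[1] = 4-2i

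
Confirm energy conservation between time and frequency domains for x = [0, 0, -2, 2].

Time domain:
Σ|x[n]|² = |0|² + |0|² + |-2|² + |2|² = 8.0000

Frequency domain:
(1/4)Σ|X[k]|² = (1/4)(|0|² + |2+2i|² + |-4|² + |2-2i|²) = (1/4)·32.0000 = 8.0000

Both sides agree, confirming Parseval's theorem.

Σ|x[n]|² = (1/N)Σ|X[k]|² = 8.0000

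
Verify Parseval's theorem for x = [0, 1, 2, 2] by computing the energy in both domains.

Time domain:
Σ|x[n]|² = |0|² + |1|² + |2|² + |2|² = 9.0000

Frequency domain:
(1/4)Σ|X[k]|² = (1/4)(|5|² + |-2+1i|² + |-1|² + |-2-1i|²) = (1/4)·36.0000 = 9.0000

Both sides agree, confirming Parseval's theorem.

Σ|x[n]|² = (1/N)Σ|X[k]|² = 9.0000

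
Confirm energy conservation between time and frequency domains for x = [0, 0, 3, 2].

Time domain:
Σ|x[n]|² = |0|² + |0|² + |3|² + |2|² = 13.0000

Frequency domain:
(1/4)Σ|X[k]|² = (1/4)(|5|² + |-3+2i|² + |1|² + |-3-2i|²) = (1/4)·52.0000 = 13.0000

Both sides agree, confirming Parseval's theorem.

Σ|x[n]|² = (1/N)Σ|X[k]|² = 13.0000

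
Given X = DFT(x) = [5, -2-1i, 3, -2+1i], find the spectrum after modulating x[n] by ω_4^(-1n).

Modulation property: DFT(ω_4^(-1n)·x[n]) = X[(k-1) mod 4], so circularly shift X by 1 positions.

X[k-1] = [-2+1i, 5, -2-1i, 3]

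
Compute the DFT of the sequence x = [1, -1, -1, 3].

X[k] = Σ(n=0 to 3) x[n] · ω_4^(nk)
where ω_4 = e^(-2πi/4)

Computing each X[k]:
X[0] = 2
X[1] = 2+4i
X[2] = -2
X[3] = 2-4i

X = [2, 2+4i, -2, 2-4i]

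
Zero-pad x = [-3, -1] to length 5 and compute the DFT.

Original 2-point DFT: [-4, -2]
Zero-padded 5-point DFT provides frequency interpolation.

DFT_5([x, 0, ...]) = [-4, -3.3090+0.9511i, -2.1910+0.5878i, -2.1910-0.5878i, -3.3090-0.9511i]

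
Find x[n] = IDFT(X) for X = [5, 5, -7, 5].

x[n] = (1/4) Σ(k=0 to 3) X[k] · e^(2πikn/4)

Computing each x[n]:
x[0] = 2
x[1] = 3
x[2] = -3
x[3] = 3

x = [2, 3, -3, 3]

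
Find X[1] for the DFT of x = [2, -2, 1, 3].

X[1] = Σ(n=0 to 3) x[n] · ω_4^(1n) where ω_4 = e^(-2πi/4)
= (2)·ω_4^0 + (-2)·ω_4^1 + (1)·ω_4^2 + (3)·ω_4^3

X[1] = 1+5i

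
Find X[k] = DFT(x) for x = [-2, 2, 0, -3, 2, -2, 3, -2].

X[k] = Σ(n=0 to 7) x[n] · ω_8^(nk)
where ω_8 = e^(-2πi/8)

Computing each X[k]:
X[0] = -2
X[1] = -0.4645+0.8787i
X[2] = -3-5i
X[3] = -7.5355-5.1213i
X[4] = 8
X[5] = -7.5355+5.1213i
X[6] = -3+5i
X[7] = -0.4645-0.8787i

X = [-2, -0.4645+0.8787i, -3-5i, -7.5355-5.1213i, 8, -7.5355+5.1213i, -3+5i, -0.4645-0.8787i]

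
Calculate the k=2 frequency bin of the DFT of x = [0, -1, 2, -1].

X[2] = Σ(n=0 to 3) x[n] · ω_4^(2n) where ω_4 = e^(-2πi/4)
= (0)·ω_4^0 + (-1)·ω_4^2 + (2)·ω_4^4 + (-1)·ω_4^6

X[2] = 4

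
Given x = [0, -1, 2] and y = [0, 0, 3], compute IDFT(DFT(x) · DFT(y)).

(x ⊛ y)[n] = Σ(m=0 to 2) x[m] · y[(n-m) mod 3]

Computing each output sample:
(x ⊛ y)[0] = -3
(x ⊛ y)[1] = 6
(x ⊛ y)[2] = 0

x ⊛ y = [-3, 6, 0]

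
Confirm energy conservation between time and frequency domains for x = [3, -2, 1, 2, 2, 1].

Time domain:
Σ|x[n]|² = |3|² + |-2|² + |1|² + |2|² + |2|² + |1|² = 23.0000

Frequency domain:
(1/6)Σ|X[k]|² = (1/6)(|7|² + |-1.0000+3.4641i|² + |4.0000+1.7321i|² + |5|² + |4.0000-1.7321i|² + |-1.0000-3.4641i|²) = (1/6)·138.0000 = 23.0000

Both sides agree, confirming Parseval's theorem.

Σ|x[n]|² = (1/N)Σ|X[k]|² = 23.0000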